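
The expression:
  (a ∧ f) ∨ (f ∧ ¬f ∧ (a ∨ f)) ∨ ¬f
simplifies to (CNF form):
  a ∨ ¬f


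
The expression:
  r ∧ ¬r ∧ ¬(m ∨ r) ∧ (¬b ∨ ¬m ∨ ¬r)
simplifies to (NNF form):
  False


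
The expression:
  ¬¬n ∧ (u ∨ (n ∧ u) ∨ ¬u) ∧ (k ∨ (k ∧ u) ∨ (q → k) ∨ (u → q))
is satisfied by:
  {n: True}


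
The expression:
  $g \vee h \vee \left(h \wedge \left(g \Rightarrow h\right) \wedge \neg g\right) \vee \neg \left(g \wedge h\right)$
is always true.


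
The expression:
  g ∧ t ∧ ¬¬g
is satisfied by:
  {t: True, g: True}


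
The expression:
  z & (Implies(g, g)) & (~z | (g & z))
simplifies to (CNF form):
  g & z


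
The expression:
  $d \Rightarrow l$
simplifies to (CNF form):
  $l \vee \neg d$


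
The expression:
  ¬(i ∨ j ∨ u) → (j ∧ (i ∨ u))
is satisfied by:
  {i: True, u: True, j: True}
  {i: True, u: True, j: False}
  {i: True, j: True, u: False}
  {i: True, j: False, u: False}
  {u: True, j: True, i: False}
  {u: True, j: False, i: False}
  {j: True, u: False, i: False}


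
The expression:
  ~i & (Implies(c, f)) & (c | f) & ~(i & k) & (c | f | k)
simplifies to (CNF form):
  f & ~i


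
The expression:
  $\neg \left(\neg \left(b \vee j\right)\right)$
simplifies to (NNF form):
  $b \vee j$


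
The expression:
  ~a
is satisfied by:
  {a: False}


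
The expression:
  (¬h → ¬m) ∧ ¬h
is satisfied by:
  {h: False, m: False}


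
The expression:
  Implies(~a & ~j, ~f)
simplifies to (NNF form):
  a | j | ~f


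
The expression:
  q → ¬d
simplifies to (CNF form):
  ¬d ∨ ¬q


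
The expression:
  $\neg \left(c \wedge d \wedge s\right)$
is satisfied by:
  {s: False, c: False, d: False}
  {d: True, s: False, c: False}
  {c: True, s: False, d: False}
  {d: True, c: True, s: False}
  {s: True, d: False, c: False}
  {d: True, s: True, c: False}
  {c: True, s: True, d: False}


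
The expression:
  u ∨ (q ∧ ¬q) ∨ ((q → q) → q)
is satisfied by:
  {q: True, u: True}
  {q: True, u: False}
  {u: True, q: False}


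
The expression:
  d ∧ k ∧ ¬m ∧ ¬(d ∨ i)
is never true.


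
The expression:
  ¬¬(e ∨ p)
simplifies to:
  e ∨ p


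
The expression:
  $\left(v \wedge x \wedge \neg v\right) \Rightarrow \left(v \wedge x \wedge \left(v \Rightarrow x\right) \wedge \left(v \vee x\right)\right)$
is always true.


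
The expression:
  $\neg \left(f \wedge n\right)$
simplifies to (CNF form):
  $\neg f \vee \neg n$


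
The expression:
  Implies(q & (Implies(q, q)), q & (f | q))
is always true.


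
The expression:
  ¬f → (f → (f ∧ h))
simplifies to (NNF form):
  True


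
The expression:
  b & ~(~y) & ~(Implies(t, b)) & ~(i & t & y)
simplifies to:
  False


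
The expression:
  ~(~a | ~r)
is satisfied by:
  {r: True, a: True}


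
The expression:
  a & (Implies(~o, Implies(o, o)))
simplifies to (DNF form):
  a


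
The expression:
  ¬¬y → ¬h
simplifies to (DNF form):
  ¬h ∨ ¬y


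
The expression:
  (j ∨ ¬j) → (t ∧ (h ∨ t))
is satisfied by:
  {t: True}


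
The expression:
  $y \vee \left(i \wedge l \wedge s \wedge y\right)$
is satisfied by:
  {y: True}


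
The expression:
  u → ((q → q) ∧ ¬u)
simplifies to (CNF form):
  ¬u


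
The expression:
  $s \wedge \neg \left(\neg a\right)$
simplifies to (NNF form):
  $a \wedge s$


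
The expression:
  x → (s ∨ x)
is always true.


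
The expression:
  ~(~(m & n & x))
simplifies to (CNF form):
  m & n & x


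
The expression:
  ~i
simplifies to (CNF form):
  ~i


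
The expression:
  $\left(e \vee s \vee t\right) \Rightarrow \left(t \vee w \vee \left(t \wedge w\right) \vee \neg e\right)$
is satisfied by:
  {w: True, t: True, e: False}
  {w: True, e: False, t: False}
  {t: True, e: False, w: False}
  {t: False, e: False, w: False}
  {w: True, t: True, e: True}
  {w: True, e: True, t: False}
  {t: True, e: True, w: False}


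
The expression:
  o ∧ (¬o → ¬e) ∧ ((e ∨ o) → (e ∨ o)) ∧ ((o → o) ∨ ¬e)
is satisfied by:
  {o: True}


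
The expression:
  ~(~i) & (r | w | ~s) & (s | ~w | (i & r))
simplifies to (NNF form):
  i & (r | s | ~w) & (r | w | ~s)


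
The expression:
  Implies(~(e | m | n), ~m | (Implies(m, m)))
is always true.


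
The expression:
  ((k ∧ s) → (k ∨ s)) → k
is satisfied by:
  {k: True}


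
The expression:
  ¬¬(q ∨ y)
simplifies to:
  q ∨ y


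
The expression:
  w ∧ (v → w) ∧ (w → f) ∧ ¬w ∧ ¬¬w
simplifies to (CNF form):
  False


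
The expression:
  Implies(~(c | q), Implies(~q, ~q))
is always true.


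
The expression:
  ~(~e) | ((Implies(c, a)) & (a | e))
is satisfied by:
  {a: True, e: True}
  {a: True, e: False}
  {e: True, a: False}


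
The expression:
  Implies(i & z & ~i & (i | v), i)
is always true.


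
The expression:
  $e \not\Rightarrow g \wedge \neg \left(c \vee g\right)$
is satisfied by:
  {e: True, g: False, c: False}


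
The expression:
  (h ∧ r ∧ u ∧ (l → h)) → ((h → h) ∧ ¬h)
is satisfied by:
  {h: False, u: False, r: False}
  {r: True, h: False, u: False}
  {u: True, h: False, r: False}
  {r: True, u: True, h: False}
  {h: True, r: False, u: False}
  {r: True, h: True, u: False}
  {u: True, h: True, r: False}


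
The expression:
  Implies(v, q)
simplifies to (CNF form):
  q | ~v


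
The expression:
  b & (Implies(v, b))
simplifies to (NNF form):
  b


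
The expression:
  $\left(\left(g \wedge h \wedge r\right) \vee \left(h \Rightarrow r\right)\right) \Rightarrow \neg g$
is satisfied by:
  {h: True, g: False, r: False}
  {h: False, g: False, r: False}
  {r: True, h: True, g: False}
  {r: True, h: False, g: False}
  {g: True, h: True, r: False}


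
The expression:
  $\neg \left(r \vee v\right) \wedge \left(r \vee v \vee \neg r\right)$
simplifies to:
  $\neg r \wedge \neg v$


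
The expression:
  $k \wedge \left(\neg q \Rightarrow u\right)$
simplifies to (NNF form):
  $k \wedge \left(q \vee u\right)$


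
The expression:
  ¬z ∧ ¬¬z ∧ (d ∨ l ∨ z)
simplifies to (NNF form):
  False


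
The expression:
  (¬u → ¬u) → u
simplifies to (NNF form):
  u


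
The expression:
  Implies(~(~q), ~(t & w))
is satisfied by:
  {w: False, t: False, q: False}
  {q: True, w: False, t: False}
  {t: True, w: False, q: False}
  {q: True, t: True, w: False}
  {w: True, q: False, t: False}
  {q: True, w: True, t: False}
  {t: True, w: True, q: False}


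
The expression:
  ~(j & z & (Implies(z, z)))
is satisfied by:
  {z: False, j: False}
  {j: True, z: False}
  {z: True, j: False}


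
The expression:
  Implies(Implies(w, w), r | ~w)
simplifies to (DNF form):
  r | ~w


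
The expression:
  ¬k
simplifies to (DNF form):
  ¬k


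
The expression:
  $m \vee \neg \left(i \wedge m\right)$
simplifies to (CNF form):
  $\text{True}$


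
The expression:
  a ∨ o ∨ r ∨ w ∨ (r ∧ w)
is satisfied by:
  {r: True, a: True, o: True, w: True}
  {r: True, a: True, o: True, w: False}
  {r: True, a: True, w: True, o: False}
  {r: True, a: True, w: False, o: False}
  {r: True, o: True, w: True, a: False}
  {r: True, o: True, w: False, a: False}
  {r: True, o: False, w: True, a: False}
  {r: True, o: False, w: False, a: False}
  {a: True, o: True, w: True, r: False}
  {a: True, o: True, w: False, r: False}
  {a: True, w: True, o: False, r: False}
  {a: True, w: False, o: False, r: False}
  {o: True, w: True, a: False, r: False}
  {o: True, a: False, w: False, r: False}
  {w: True, a: False, o: False, r: False}


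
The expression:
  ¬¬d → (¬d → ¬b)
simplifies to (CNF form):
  True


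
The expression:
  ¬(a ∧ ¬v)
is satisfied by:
  {v: True, a: False}
  {a: False, v: False}
  {a: True, v: True}


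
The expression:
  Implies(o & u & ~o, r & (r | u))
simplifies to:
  True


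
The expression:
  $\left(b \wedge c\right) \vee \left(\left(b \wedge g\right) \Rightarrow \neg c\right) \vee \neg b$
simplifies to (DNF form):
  $\text{True}$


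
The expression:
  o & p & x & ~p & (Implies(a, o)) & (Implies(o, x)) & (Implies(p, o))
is never true.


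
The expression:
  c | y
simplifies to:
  c | y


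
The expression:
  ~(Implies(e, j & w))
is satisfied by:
  {e: True, w: False, j: False}
  {j: True, e: True, w: False}
  {w: True, e: True, j: False}


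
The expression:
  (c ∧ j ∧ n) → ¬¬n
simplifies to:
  True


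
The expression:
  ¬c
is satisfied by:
  {c: False}


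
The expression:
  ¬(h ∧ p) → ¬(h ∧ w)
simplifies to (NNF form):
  p ∨ ¬h ∨ ¬w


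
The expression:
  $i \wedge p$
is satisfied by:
  {i: True, p: True}


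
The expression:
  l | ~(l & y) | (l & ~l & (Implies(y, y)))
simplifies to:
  True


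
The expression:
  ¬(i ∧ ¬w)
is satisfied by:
  {w: True, i: False}
  {i: False, w: False}
  {i: True, w: True}


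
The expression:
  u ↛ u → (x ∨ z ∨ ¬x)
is always true.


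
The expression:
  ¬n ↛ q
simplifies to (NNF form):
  q ∨ ¬n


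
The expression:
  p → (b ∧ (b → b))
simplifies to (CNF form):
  b ∨ ¬p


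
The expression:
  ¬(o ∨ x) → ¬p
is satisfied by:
  {x: True, o: True, p: False}
  {x: True, p: False, o: False}
  {o: True, p: False, x: False}
  {o: False, p: False, x: False}
  {x: True, o: True, p: True}
  {x: True, p: True, o: False}
  {o: True, p: True, x: False}


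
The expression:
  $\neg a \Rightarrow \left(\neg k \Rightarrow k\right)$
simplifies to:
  $a \vee k$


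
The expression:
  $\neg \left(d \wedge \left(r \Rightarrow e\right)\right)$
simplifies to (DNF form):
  $\left(r \wedge \neg e\right) \vee \neg d$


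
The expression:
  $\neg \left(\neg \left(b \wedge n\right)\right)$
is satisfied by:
  {b: True, n: True}


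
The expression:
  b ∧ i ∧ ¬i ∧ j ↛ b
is never true.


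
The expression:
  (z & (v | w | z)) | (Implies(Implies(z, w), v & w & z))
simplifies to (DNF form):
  z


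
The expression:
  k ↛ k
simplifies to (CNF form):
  False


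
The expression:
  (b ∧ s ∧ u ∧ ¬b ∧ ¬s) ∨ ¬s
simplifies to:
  ¬s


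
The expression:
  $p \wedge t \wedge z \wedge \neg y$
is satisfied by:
  {t: True, z: True, p: True, y: False}


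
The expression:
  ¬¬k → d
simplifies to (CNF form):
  d ∨ ¬k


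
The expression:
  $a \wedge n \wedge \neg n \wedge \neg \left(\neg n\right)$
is never true.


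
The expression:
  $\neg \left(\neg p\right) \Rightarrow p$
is always true.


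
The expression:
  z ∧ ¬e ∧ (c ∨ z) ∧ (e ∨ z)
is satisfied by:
  {z: True, e: False}


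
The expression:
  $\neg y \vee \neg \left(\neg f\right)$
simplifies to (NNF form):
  $f \vee \neg y$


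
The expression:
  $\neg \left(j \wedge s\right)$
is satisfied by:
  {s: False, j: False}
  {j: True, s: False}
  {s: True, j: False}


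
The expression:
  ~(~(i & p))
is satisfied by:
  {i: True, p: True}


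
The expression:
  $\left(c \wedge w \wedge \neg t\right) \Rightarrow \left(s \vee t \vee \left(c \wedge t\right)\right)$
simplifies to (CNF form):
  $s \vee t \vee \neg c \vee \neg w$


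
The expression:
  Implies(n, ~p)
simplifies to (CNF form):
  ~n | ~p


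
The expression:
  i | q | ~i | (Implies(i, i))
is always true.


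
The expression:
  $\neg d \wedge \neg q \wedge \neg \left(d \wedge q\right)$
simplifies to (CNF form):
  $\neg d \wedge \neg q$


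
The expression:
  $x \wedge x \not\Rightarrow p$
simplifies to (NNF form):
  $x \wedge \neg p$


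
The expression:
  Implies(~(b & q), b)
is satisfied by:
  {b: True}


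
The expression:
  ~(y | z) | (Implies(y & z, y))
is always true.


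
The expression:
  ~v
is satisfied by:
  {v: False}


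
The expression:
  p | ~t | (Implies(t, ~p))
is always true.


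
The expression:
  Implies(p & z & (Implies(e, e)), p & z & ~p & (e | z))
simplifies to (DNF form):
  ~p | ~z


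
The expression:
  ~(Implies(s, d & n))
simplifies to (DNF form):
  (s & ~d) | (s & ~n)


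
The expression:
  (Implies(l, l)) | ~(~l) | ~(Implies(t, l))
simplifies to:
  True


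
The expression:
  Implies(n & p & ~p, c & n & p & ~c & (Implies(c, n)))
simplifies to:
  True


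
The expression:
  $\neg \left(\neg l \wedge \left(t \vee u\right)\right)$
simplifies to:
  $l \vee \left(\neg t \wedge \neg u\right)$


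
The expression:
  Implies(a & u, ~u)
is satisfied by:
  {u: False, a: False}
  {a: True, u: False}
  {u: True, a: False}


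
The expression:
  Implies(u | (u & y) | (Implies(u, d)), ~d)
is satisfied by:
  {d: False}


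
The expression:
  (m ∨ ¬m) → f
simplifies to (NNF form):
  f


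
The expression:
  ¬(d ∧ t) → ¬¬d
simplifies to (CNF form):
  d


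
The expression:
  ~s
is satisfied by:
  {s: False}


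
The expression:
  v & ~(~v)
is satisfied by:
  {v: True}


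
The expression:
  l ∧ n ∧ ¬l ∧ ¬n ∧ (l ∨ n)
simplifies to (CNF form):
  False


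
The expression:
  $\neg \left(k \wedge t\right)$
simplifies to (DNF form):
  $\neg k \vee \neg t$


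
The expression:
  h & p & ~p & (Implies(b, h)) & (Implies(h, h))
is never true.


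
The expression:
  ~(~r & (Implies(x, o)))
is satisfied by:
  {r: True, x: True, o: False}
  {r: True, x: False, o: False}
  {r: True, o: True, x: True}
  {r: True, o: True, x: False}
  {x: True, o: False, r: False}


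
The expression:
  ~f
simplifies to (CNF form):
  ~f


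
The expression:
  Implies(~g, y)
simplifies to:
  g | y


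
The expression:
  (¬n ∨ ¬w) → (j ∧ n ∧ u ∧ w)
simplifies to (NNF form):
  n ∧ w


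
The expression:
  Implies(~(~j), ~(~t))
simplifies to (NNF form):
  t | ~j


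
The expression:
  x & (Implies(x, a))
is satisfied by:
  {a: True, x: True}


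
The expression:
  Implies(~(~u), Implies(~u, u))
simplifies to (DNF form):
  True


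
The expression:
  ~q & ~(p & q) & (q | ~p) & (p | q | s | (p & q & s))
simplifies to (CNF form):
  s & ~p & ~q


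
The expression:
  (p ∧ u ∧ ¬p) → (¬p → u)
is always true.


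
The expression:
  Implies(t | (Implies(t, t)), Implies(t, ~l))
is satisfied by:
  {l: False, t: False}
  {t: True, l: False}
  {l: True, t: False}


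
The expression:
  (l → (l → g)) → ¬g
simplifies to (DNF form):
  ¬g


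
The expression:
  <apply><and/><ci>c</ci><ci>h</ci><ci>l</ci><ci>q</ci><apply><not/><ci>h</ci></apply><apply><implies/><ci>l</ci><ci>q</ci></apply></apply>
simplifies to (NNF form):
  <false/>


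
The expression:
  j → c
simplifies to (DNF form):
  c ∨ ¬j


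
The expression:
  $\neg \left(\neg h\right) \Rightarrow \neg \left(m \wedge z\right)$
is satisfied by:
  {h: False, m: False, z: False}
  {z: True, h: False, m: False}
  {m: True, h: False, z: False}
  {z: True, m: True, h: False}
  {h: True, z: False, m: False}
  {z: True, h: True, m: False}
  {m: True, h: True, z: False}


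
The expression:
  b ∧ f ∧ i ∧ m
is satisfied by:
  {i: True, b: True, f: True, m: True}


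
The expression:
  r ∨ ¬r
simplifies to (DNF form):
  True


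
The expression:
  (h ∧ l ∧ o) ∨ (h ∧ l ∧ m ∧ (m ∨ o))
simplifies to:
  h ∧ l ∧ (m ∨ o)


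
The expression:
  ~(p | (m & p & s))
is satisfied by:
  {p: False}


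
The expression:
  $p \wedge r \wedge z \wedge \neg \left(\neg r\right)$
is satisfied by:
  {r: True, z: True, p: True}


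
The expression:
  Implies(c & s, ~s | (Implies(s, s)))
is always true.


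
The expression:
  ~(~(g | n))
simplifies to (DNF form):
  g | n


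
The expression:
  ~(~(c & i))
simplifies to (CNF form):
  c & i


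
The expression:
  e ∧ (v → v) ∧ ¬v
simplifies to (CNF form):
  e ∧ ¬v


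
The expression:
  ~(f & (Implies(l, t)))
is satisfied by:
  {l: True, t: False, f: False}
  {t: False, f: False, l: False}
  {l: True, t: True, f: False}
  {t: True, l: False, f: False}
  {f: True, l: True, t: False}


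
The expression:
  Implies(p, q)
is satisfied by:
  {q: True, p: False}
  {p: False, q: False}
  {p: True, q: True}


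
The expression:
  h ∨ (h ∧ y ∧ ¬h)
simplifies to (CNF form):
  h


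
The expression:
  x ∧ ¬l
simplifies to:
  x ∧ ¬l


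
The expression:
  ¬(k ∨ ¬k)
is never true.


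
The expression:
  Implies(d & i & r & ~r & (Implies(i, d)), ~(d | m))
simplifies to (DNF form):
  True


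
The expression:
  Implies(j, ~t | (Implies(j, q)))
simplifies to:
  q | ~j | ~t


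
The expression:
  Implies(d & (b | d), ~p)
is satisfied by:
  {p: False, d: False}
  {d: True, p: False}
  {p: True, d: False}


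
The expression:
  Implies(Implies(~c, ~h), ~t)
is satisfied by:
  {h: True, t: False, c: False}
  {h: False, t: False, c: False}
  {c: True, h: True, t: False}
  {c: True, h: False, t: False}
  {t: True, h: True, c: False}


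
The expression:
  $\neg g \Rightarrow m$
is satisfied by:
  {m: True, g: True}
  {m: True, g: False}
  {g: True, m: False}


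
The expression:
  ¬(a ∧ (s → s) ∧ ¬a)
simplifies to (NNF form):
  True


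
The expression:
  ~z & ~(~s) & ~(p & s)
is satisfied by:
  {s: True, p: False, z: False}


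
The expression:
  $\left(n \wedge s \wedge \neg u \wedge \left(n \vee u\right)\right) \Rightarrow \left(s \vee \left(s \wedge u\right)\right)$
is always true.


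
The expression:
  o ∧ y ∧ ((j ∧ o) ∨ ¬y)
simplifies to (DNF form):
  j ∧ o ∧ y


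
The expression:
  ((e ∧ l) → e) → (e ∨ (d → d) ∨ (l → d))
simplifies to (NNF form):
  True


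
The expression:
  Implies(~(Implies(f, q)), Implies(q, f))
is always true.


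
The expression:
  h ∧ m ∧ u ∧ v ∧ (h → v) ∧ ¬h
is never true.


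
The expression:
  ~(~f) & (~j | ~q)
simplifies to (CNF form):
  f & (~j | ~q)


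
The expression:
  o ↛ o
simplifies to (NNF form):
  False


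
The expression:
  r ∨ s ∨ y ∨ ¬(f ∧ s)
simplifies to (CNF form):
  True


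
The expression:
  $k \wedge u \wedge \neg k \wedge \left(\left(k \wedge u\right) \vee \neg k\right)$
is never true.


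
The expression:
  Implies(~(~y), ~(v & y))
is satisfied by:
  {v: False, y: False}
  {y: True, v: False}
  {v: True, y: False}


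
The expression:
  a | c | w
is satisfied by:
  {a: True, c: True, w: True}
  {a: True, c: True, w: False}
  {a: True, w: True, c: False}
  {a: True, w: False, c: False}
  {c: True, w: True, a: False}
  {c: True, w: False, a: False}
  {w: True, c: False, a: False}


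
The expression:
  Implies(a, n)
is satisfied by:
  {n: True, a: False}
  {a: False, n: False}
  {a: True, n: True}


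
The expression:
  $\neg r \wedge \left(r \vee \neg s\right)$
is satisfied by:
  {r: False, s: False}


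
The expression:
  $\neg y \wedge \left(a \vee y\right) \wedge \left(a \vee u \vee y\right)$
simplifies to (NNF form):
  $a \wedge \neg y$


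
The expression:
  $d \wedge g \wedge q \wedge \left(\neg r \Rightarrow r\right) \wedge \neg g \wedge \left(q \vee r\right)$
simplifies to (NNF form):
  $\text{False}$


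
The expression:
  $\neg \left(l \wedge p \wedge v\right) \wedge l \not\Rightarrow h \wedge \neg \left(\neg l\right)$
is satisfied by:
  {l: True, p: False, h: False, v: False}
  {v: True, l: True, p: False, h: False}
  {p: True, l: True, v: False, h: False}


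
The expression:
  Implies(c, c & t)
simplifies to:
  t | ~c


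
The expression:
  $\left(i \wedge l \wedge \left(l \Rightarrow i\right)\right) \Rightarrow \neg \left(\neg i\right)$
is always true.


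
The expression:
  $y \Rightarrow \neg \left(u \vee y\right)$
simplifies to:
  $\neg y$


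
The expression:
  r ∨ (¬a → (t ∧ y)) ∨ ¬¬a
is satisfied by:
  {r: True, a: True, y: True, t: True}
  {r: True, a: True, y: True, t: False}
  {r: True, a: True, t: True, y: False}
  {r: True, a: True, t: False, y: False}
  {r: True, y: True, t: True, a: False}
  {r: True, y: True, t: False, a: False}
  {r: True, y: False, t: True, a: False}
  {r: True, y: False, t: False, a: False}
  {a: True, y: True, t: True, r: False}
  {a: True, y: True, t: False, r: False}
  {a: True, t: True, y: False, r: False}
  {a: True, t: False, y: False, r: False}
  {y: True, t: True, a: False, r: False}


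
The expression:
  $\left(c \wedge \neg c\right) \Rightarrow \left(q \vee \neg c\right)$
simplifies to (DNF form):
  $\text{True}$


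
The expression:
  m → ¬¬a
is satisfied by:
  {a: True, m: False}
  {m: False, a: False}
  {m: True, a: True}


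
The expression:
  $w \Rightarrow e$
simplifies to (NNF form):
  $e \vee \neg w$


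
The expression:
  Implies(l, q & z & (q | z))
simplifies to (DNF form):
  ~l | (q & z)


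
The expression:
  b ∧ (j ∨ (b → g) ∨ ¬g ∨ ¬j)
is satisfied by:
  {b: True}


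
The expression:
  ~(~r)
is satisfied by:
  {r: True}


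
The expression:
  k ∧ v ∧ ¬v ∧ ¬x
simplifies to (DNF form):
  False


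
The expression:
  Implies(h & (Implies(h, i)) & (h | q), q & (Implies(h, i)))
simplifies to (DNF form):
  q | ~h | ~i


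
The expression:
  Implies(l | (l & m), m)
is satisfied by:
  {m: True, l: False}
  {l: False, m: False}
  {l: True, m: True}


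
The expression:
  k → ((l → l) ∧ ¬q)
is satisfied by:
  {k: False, q: False}
  {q: True, k: False}
  {k: True, q: False}


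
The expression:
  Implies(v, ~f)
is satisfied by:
  {v: False, f: False}
  {f: True, v: False}
  {v: True, f: False}


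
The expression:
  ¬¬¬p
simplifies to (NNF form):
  ¬p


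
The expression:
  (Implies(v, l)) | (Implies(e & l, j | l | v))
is always true.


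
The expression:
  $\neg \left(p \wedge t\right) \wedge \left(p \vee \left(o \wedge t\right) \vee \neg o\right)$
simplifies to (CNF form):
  $\left(p \vee \neg p\right) \wedge \left(\neg p \vee \neg t\right) \wedge \left(p \vee t \vee \neg o\right) \wedge \left(p \vee t \vee \neg p\right) \wedge \left(p \vee \neg o \vee \neg p\right) \wedge \left(t \vee \neg o \vee \neg t\right) \wedge \left(t \vee \neg p \vee \neg t\right) \wedge \left(\neg o \vee \neg p \vee \neg t\right)$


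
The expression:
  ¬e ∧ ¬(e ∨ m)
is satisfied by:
  {e: False, m: False}


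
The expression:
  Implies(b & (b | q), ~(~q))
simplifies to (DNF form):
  q | ~b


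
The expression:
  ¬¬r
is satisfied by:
  {r: True}


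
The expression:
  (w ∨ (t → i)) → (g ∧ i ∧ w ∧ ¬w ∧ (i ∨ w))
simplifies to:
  t ∧ ¬i ∧ ¬w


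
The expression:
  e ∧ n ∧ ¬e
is never true.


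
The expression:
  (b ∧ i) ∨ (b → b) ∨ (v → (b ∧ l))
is always true.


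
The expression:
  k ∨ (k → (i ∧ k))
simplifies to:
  True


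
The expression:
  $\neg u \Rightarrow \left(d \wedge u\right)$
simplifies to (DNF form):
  $u$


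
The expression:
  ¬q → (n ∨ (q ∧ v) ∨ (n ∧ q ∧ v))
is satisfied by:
  {n: True, q: True}
  {n: True, q: False}
  {q: True, n: False}


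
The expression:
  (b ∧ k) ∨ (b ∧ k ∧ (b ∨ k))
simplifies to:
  b ∧ k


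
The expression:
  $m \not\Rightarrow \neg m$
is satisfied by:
  {m: True}


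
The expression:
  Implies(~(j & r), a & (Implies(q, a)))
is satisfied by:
  {a: True, j: True, r: True}
  {a: True, j: True, r: False}
  {a: True, r: True, j: False}
  {a: True, r: False, j: False}
  {j: True, r: True, a: False}


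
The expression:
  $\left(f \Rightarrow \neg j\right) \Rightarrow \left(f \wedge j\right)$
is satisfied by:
  {j: True, f: True}


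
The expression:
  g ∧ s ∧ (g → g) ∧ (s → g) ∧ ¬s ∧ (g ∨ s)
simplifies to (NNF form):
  False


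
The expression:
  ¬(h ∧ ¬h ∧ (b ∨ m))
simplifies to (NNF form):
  True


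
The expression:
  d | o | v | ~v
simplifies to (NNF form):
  True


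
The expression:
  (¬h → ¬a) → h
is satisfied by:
  {a: True, h: True}
  {a: True, h: False}
  {h: True, a: False}


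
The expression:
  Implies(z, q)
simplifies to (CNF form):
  q | ~z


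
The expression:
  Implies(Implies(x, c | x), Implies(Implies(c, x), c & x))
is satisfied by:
  {c: True}


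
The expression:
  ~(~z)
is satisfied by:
  {z: True}


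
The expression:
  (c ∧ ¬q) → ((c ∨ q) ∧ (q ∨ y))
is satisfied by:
  {y: True, q: True, c: False}
  {y: True, c: False, q: False}
  {q: True, c: False, y: False}
  {q: False, c: False, y: False}
  {y: True, q: True, c: True}
  {y: True, c: True, q: False}
  {q: True, c: True, y: False}


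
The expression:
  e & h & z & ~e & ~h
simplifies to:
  False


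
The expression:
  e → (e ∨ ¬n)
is always true.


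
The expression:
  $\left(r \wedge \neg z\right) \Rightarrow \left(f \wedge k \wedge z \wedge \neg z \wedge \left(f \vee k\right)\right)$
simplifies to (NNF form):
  $z \vee \neg r$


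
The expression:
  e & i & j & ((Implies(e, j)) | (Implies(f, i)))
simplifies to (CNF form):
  e & i & j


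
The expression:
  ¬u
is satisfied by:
  {u: False}


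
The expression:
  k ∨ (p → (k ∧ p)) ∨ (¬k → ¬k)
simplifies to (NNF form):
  True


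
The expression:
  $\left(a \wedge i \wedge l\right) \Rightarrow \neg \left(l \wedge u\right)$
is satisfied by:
  {l: False, u: False, a: False, i: False}
  {i: True, l: False, u: False, a: False}
  {a: True, l: False, u: False, i: False}
  {i: True, a: True, l: False, u: False}
  {u: True, i: False, l: False, a: False}
  {i: True, u: True, l: False, a: False}
  {a: True, u: True, i: False, l: False}
  {i: True, a: True, u: True, l: False}
  {l: True, a: False, u: False, i: False}
  {i: True, l: True, a: False, u: False}
  {a: True, l: True, i: False, u: False}
  {i: True, a: True, l: True, u: False}
  {u: True, l: True, a: False, i: False}
  {i: True, u: True, l: True, a: False}
  {a: True, u: True, l: True, i: False}


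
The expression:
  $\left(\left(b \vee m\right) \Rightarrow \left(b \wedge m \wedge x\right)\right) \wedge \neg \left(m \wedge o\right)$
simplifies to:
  $\left(b \vee \neg m\right) \wedge \left(m \vee \neg b\right) \wedge \left(x \vee \neg m\right) \wedge \left(\neg m \vee \neg o\right)$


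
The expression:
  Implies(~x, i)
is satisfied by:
  {i: True, x: True}
  {i: True, x: False}
  {x: True, i: False}


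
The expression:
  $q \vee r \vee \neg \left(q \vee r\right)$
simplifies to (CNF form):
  $\text{True}$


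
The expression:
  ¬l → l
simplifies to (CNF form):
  l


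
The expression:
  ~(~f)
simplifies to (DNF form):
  f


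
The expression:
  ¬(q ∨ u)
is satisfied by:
  {q: False, u: False}


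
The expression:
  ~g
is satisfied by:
  {g: False}


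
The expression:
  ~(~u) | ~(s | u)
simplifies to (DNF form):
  u | ~s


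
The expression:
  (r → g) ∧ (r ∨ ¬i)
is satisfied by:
  {g: True, i: False, r: False}
  {g: False, i: False, r: False}
  {r: True, g: True, i: False}
  {r: True, i: True, g: True}


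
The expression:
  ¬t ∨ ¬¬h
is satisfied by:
  {h: True, t: False}
  {t: False, h: False}
  {t: True, h: True}


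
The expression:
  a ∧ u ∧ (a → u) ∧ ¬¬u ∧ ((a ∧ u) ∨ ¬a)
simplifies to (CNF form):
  a ∧ u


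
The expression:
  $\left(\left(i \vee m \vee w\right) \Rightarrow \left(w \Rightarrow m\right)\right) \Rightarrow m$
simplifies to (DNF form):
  $m \vee w$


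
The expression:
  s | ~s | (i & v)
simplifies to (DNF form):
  True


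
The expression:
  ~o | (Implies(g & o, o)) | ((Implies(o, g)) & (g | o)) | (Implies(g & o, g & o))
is always true.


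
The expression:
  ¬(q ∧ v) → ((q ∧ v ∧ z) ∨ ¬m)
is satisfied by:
  {v: True, q: True, m: False}
  {v: True, q: False, m: False}
  {q: True, v: False, m: False}
  {v: False, q: False, m: False}
  {v: True, m: True, q: True}


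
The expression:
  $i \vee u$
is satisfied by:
  {i: True, u: True}
  {i: True, u: False}
  {u: True, i: False}


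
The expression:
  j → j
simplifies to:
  True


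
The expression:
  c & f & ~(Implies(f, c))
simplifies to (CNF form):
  False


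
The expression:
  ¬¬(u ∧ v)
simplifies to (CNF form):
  u ∧ v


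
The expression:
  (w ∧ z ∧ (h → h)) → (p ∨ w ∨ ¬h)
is always true.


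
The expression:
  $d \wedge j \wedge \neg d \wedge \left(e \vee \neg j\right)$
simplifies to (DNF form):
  $\text{False}$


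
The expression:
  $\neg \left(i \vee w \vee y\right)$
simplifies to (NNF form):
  $\neg i \wedge \neg w \wedge \neg y$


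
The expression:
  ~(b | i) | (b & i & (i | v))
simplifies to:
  (b & i) | (~b & ~i)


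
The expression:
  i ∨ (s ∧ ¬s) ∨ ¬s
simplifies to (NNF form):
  i ∨ ¬s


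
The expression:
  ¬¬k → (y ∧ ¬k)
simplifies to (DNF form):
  ¬k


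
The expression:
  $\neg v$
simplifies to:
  $\neg v$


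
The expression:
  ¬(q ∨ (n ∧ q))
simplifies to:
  ¬q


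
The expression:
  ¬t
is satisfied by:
  {t: False}


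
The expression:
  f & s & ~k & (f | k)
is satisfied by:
  {s: True, f: True, k: False}


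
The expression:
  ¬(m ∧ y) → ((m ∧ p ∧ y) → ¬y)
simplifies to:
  True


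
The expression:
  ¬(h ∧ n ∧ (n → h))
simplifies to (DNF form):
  ¬h ∨ ¬n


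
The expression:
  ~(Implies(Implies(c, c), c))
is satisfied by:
  {c: False}


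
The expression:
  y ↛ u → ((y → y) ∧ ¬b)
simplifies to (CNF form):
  u ∨ ¬b ∨ ¬y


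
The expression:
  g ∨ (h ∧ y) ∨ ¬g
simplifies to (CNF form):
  True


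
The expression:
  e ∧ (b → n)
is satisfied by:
  {e: True, n: True, b: False}
  {e: True, b: False, n: False}
  {e: True, n: True, b: True}


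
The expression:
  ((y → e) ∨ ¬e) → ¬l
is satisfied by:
  {l: False}


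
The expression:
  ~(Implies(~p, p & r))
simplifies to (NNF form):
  ~p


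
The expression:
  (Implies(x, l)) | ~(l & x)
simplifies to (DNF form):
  True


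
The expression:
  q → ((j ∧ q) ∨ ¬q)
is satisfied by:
  {j: True, q: False}
  {q: False, j: False}
  {q: True, j: True}


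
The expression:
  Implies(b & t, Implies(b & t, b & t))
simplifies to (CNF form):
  True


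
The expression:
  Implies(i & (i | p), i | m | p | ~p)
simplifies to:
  True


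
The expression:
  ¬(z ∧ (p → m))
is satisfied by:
  {p: True, m: False, z: False}
  {m: False, z: False, p: False}
  {p: True, m: True, z: False}
  {m: True, p: False, z: False}
  {z: True, p: True, m: False}


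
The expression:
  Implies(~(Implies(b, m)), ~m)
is always true.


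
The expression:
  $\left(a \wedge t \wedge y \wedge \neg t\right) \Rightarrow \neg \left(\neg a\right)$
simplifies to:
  $\text{True}$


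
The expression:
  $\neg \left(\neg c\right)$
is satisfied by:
  {c: True}


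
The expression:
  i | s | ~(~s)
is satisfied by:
  {i: True, s: True}
  {i: True, s: False}
  {s: True, i: False}


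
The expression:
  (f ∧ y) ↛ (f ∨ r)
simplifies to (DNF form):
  False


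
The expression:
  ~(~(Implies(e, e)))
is always true.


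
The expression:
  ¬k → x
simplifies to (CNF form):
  k ∨ x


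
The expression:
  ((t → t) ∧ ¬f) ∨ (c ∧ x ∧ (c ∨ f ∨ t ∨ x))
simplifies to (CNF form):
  (c ∨ ¬f) ∧ (x ∨ ¬f)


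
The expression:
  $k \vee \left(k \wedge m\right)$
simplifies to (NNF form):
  $k$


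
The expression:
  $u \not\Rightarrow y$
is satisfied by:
  {u: True, y: False}


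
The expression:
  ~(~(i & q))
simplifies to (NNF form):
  i & q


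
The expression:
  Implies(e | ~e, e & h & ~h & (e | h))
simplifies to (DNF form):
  False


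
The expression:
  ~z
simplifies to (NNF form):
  ~z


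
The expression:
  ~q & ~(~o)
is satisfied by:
  {o: True, q: False}


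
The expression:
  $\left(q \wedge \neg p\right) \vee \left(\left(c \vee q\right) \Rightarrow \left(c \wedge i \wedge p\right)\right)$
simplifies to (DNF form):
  $\left(q \wedge \neg p\right) \vee \left(\neg c \wedge \neg q\right) \vee \left(c \wedge i \wedge p\right)$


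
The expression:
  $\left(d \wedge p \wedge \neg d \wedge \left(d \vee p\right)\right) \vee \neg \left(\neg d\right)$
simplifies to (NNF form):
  $d$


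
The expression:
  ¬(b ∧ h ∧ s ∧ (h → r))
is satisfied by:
  {s: False, b: False, r: False, h: False}
  {h: True, s: False, b: False, r: False}
  {r: True, s: False, b: False, h: False}
  {h: True, r: True, s: False, b: False}
  {b: True, h: False, s: False, r: False}
  {h: True, b: True, s: False, r: False}
  {r: True, b: True, h: False, s: False}
  {h: True, r: True, b: True, s: False}
  {s: True, r: False, b: False, h: False}
  {h: True, s: True, r: False, b: False}
  {r: True, s: True, h: False, b: False}
  {h: True, r: True, s: True, b: False}
  {b: True, s: True, r: False, h: False}
  {h: True, b: True, s: True, r: False}
  {r: True, b: True, s: True, h: False}


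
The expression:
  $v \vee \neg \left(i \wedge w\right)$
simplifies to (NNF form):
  $v \vee \neg i \vee \neg w$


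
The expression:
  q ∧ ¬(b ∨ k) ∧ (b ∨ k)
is never true.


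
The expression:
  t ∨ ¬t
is always true.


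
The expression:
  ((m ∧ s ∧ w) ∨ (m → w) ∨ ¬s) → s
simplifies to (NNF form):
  s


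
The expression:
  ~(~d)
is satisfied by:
  {d: True}


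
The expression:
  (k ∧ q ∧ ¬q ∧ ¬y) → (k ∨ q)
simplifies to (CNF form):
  True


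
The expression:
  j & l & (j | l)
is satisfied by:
  {j: True, l: True}


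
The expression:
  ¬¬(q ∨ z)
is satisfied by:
  {q: True, z: True}
  {q: True, z: False}
  {z: True, q: False}


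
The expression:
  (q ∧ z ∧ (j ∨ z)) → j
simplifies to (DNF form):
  j ∨ ¬q ∨ ¬z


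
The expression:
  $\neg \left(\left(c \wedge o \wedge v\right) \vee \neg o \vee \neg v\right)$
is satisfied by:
  {o: True, v: True, c: False}


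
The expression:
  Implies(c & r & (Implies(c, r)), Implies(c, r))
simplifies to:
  True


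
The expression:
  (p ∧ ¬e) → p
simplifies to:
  True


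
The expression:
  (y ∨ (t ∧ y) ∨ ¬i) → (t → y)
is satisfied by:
  {i: True, y: True, t: False}
  {i: True, t: False, y: False}
  {y: True, t: False, i: False}
  {y: False, t: False, i: False}
  {i: True, y: True, t: True}
  {i: True, t: True, y: False}
  {y: True, t: True, i: False}


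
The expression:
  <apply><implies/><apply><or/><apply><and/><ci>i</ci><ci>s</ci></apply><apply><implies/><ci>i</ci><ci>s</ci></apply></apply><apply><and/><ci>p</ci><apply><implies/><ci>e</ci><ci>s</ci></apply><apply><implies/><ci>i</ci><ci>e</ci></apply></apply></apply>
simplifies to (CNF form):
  <apply><and/><apply><or/><ci>i</ci><ci>p</ci></apply><apply><or/><ci>p</ci><apply><not/><ci>s</ci></apply></apply><apply><or/><ci>e</ci><ci>i</ci><ci>p</ci></apply><apply><or/><ci>i</ci><ci>p</ci><ci>s</ci></apply><apply><or/><ci>e</ci><ci>i</ci><apply><not/><ci>e</ci></apply></apply><apply><or/><ci>e</ci><ci>i</ci><apply><not/><ci>i</ci></apply></apply><apply><or/><ci>e</ci><ci>p</ci><apply><not/><ci>s</ci></apply></apply><apply><or/><ci>i</ci><ci>p</ci><apply><not/><ci>e</ci></apply></apply><apply><or/><ci>i</ci><ci>p</ci><apply><not/><ci>i</ci></apply></apply><apply><or/><ci>i</ci><ci>s</ci><apply><not/><ci>e</ci></apply></apply><apply><or/><ci>i</ci><ci>s</ci><apply><not/><ci>i</ci></apply></apply><apply><or/><ci>p</ci><ci>s</ci><apply><not/><ci>s</ci></apply></apply><apply><or/><ci>e</ci><apply><not/><ci>e</ci></apply><apply><not/><ci>s</ci></apply></apply><apply><or/><ci>e</ci><apply><not/><ci>i</ci></apply><apply><not/><ci>s</ci></apply></apply><apply><or/><ci>p</ci><apply><not/><ci>e</ci></apply><apply><not/><ci>s</ci></apply></apply><apply><or/><ci>p</ci><apply><not/><ci>i</ci></apply><apply><not/><ci>s</ci></apply></apply><apply><or/><ci>s</ci><apply><not/><ci>e</ci></apply><apply><not/><ci>s</ci></apply></apply><apply><or/><ci>s</ci><apply><not/><ci>i</ci></apply><apply><not/><ci>s</ci></apply></apply></apply>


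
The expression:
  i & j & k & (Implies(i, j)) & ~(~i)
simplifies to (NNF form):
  i & j & k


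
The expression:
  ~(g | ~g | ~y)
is never true.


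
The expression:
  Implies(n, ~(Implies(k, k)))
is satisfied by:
  {n: False}


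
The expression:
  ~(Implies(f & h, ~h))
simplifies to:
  f & h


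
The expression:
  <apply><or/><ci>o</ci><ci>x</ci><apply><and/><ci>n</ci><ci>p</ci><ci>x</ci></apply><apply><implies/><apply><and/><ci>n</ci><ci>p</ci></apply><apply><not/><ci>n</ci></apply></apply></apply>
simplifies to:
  <apply><or/><ci>o</ci><ci>x</ci><apply><not/><ci>n</ci></apply><apply><not/><ci>p</ci></apply></apply>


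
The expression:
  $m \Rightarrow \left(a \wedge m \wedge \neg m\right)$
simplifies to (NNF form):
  $\neg m$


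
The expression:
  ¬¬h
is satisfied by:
  {h: True}


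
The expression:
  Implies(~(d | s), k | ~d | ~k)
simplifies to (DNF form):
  True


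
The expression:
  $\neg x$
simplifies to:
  $\neg x$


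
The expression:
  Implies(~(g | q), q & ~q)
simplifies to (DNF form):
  g | q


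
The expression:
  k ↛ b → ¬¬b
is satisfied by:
  {b: True, k: False}
  {k: False, b: False}
  {k: True, b: True}


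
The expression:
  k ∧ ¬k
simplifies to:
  False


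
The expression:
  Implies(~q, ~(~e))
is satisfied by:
  {q: True, e: True}
  {q: True, e: False}
  {e: True, q: False}


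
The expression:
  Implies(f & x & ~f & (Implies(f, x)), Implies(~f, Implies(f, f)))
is always true.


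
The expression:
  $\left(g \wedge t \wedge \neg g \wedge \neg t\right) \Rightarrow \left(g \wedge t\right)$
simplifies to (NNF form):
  $\text{True}$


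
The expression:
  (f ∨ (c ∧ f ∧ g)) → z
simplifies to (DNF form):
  z ∨ ¬f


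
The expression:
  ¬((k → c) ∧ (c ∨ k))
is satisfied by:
  {c: False}


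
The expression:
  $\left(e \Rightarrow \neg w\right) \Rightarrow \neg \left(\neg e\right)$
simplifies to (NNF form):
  $e$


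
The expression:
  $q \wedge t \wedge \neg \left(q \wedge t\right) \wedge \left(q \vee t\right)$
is never true.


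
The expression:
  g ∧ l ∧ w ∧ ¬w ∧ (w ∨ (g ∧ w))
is never true.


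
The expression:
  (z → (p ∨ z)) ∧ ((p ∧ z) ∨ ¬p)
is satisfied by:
  {z: True, p: False}
  {p: False, z: False}
  {p: True, z: True}
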